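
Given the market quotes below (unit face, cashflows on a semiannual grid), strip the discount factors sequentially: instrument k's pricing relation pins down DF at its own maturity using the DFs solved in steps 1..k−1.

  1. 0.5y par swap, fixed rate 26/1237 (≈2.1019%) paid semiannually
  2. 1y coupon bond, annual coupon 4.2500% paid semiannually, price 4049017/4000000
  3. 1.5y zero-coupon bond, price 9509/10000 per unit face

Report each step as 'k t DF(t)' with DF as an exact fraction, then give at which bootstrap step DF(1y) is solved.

1 1/2 1237/1250
2 1 4853/5000
3 3/2 9509/10000
DF(1y) is solved at step 2

step 1 [0.5y] swap r/2=13/1237: DF=(1 − 13/1237·(0))/(1+13/1237) = 1237/1250 ≈ 0.989600
step 2 [1y] bond c/2=17/800: DF=(4049017/4000000 − 17/800·(0.989600))/(1+17/800) = 4853/5000 ≈ 0.970600
step 3 [1.5y] zero: DF = P = 9509/10000 ≈ 0.950900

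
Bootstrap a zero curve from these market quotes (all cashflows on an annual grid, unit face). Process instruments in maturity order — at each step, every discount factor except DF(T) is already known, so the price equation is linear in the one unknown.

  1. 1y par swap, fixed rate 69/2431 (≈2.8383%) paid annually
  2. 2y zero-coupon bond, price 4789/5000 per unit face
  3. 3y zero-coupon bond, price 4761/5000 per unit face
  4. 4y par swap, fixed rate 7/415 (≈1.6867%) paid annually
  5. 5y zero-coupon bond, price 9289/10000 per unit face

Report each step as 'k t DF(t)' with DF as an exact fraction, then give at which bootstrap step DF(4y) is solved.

1 1 2431/2500
2 2 4789/5000
3 3 4761/5000
4 4 2339/2500
5 5 9289/10000
DF(4y) is solved at step 4

step 1 [1y] swap r/1=69/2431: DF=(1 − 69/2431·(0))/(1+69/2431) = 2431/2500 ≈ 0.972400
step 2 [2y] zero: DF = P = 4789/5000 ≈ 0.957800
step 3 [3y] zero: DF = P = 4761/5000 ≈ 0.952200
step 4 [4y] swap r/1=7/415: DF=(1 − 7/415·(0.972400+0.957800+0.952200))/(1+7/415) = 2339/2500 ≈ 0.935600
step 5 [5y] zero: DF = P = 9289/10000 ≈ 0.928900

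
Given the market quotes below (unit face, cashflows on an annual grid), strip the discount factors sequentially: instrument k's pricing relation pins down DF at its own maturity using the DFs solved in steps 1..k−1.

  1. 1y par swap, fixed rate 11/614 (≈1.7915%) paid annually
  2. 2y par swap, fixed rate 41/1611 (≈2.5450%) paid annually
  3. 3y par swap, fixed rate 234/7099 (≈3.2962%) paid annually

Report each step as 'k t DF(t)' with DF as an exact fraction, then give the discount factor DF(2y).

step 1 [1y] swap r/1=11/614: DF=(1 − 11/614·(0))/(1+11/614) = 614/625 ≈ 0.982400
step 2 [2y] swap r/1=41/1611: DF=(1 − 41/1611·(0.982400))/(1+41/1611) = 2377/2500 ≈ 0.950800
step 3 [3y] swap r/1=234/7099: DF=(1 − 234/7099·(0.982400+0.950800))/(1+234/7099) = 1133/1250 ≈ 0.906400

1 1 614/625
2 2 2377/2500
3 3 1133/1250
DF(2y) = 2377/2500 ≈ 0.950800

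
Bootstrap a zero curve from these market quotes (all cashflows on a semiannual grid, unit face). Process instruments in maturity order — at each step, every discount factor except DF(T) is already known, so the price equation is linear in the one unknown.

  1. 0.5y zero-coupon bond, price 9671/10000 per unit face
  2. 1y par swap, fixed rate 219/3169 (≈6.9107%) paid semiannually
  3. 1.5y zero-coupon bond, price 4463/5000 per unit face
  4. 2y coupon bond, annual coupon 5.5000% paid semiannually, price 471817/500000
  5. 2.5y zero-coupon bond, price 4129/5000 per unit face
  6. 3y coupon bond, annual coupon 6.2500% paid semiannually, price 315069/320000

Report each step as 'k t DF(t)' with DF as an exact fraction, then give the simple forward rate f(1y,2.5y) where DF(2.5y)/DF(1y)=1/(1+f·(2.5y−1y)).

1 1/2 9671/10000
2 1 9343/10000
3 3/2 4463/5000
4 2 2109/2500
5 5/2 4129/5000
6 3 1639/2000
f(1y,2.5y) = ((9343/10000)/(4129/5000) − 1)/(3/2) = 1085/12387 ≈ 8.7592%

step 1 [0.5y] zero: DF = P = 9671/10000 ≈ 0.967100
step 2 [1y] swap r/2=219/6338: DF=(1 − 219/6338·(0.967100))/(1+219/6338) = 9343/10000 ≈ 0.934300
step 3 [1.5y] zero: DF = P = 4463/5000 ≈ 0.892600
step 4 [2y] bond c/2=11/400: DF=(471817/500000 − 11/400·(0.967100+0.934300+0.892600))/(1+11/400) = 2109/2500 ≈ 0.843600
step 5 [2.5y] zero: DF = P = 4129/5000 ≈ 0.825800
step 6 [3y] bond c/2=1/32: DF=(315069/320000 − 1/32·(0.967100+0.934300+0.892600+0.843600+0.825800))/(1+1/32) = 1639/2000 ≈ 0.819500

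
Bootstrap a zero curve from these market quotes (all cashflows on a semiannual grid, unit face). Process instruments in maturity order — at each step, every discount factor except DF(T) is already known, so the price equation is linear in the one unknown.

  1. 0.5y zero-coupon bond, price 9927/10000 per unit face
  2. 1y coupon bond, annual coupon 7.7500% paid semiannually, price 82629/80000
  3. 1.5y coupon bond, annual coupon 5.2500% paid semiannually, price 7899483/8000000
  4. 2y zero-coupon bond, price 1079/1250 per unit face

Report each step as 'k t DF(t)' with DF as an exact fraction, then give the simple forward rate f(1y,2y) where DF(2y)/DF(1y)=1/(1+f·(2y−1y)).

1 1/2 9927/10000
2 1 9573/10000
3 3/2 9123/10000
4 2 1079/1250
f(1y,2y) = ((9573/10000)/(1079/1250) − 1)/(1) = 941/8632 ≈ 10.9013%

step 1 [0.5y] zero: DF = P = 9927/10000 ≈ 0.992700
step 2 [1y] bond c/2=31/800: DF=(82629/80000 − 31/800·(0.992700))/(1+31/800) = 9573/10000 ≈ 0.957300
step 3 [1.5y] bond c/2=21/800: DF=(7899483/8000000 − 21/800·(0.992700+0.957300))/(1+21/800) = 9123/10000 ≈ 0.912300
step 4 [2y] zero: DF = P = 1079/1250 ≈ 0.863200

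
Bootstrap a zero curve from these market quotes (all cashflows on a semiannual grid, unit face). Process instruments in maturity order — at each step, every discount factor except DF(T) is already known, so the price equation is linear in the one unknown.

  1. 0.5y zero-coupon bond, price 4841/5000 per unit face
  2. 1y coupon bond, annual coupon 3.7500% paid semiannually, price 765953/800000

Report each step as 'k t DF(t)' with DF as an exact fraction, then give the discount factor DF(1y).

1 1/2 4841/5000
2 1 461/500
DF(1y) = 461/500 ≈ 0.922000

step 1 [0.5y] zero: DF = P = 4841/5000 ≈ 0.968200
step 2 [1y] bond c/2=3/160: DF=(765953/800000 − 3/160·(0.968200))/(1+3/160) = 461/500 ≈ 0.922000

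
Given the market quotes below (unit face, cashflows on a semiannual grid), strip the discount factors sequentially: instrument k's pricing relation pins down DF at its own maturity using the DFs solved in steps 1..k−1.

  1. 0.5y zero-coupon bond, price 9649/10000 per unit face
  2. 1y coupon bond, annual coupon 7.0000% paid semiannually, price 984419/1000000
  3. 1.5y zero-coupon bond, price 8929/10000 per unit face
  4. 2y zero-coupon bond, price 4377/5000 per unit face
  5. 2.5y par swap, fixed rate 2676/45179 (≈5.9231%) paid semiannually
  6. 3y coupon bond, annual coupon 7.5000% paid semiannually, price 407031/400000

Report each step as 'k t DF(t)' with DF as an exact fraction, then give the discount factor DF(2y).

step 1 [0.5y] zero: DF = P = 9649/10000 ≈ 0.964900
step 2 [1y] bond c/2=7/200: DF=(984419/1000000 − 7/200·(0.964900))/(1+7/200) = 1837/2000 ≈ 0.918500
step 3 [1.5y] zero: DF = P = 8929/10000 ≈ 0.892900
step 4 [2y] zero: DF = P = 4377/5000 ≈ 0.875400
step 5 [2.5y] swap r/2=1338/45179: DF=(1 − 1338/45179·(0.964900+0.918500+0.892900+0.875400))/(1+1338/45179) = 4331/5000 ≈ 0.866200
step 6 [3y] bond c/2=3/80: DF=(407031/400000 − 3/80·(0.964900+0.918500+0.892900+0.875400+0.866200))/(1+3/80) = 327/400 ≈ 0.817500

1 1/2 9649/10000
2 1 1837/2000
3 3/2 8929/10000
4 2 4377/5000
5 5/2 4331/5000
6 3 327/400
DF(2y) = 4377/5000 ≈ 0.875400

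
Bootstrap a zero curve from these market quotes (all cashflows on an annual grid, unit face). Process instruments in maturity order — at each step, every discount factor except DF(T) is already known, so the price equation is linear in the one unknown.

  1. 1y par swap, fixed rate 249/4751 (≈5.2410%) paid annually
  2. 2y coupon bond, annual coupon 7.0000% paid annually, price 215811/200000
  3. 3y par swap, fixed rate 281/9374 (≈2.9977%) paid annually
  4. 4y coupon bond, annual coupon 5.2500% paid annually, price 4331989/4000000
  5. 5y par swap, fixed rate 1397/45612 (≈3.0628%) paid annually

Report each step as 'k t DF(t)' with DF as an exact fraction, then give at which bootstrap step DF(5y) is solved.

1 1 4751/5000
2 2 9463/10000
3 3 9157/10000
4 4 8887/10000
5 5 8603/10000
DF(5y) is solved at step 5

step 1 [1y] swap r/1=249/4751: DF=(1 − 249/4751·(0))/(1+249/4751) = 4751/5000 ≈ 0.950200
step 2 [2y] bond c/1=7/100: DF=(215811/200000 − 7/100·(0.950200))/(1+7/100) = 9463/10000 ≈ 0.946300
step 3 [3y] swap r/1=281/9374: DF=(1 − 281/9374·(0.950200+0.946300))/(1+281/9374) = 9157/10000 ≈ 0.915700
step 4 [4y] bond c/1=21/400: DF=(4331989/4000000 − 21/400·(0.950200+0.946300+0.915700))/(1+21/400) = 8887/10000 ≈ 0.888700
step 5 [5y] swap r/1=1397/45612: DF=(1 − 1397/45612·(0.950200+0.946300+0.915700+0.888700))/(1+1397/45612) = 8603/10000 ≈ 0.860300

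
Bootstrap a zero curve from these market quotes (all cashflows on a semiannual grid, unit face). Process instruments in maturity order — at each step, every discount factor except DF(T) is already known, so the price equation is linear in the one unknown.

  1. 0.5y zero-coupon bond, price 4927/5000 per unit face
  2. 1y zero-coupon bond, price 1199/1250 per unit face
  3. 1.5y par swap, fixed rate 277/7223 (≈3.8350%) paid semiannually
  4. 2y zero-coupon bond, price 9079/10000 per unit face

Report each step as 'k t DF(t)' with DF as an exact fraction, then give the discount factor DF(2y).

step 1 [0.5y] zero: DF = P = 4927/5000 ≈ 0.985400
step 2 [1y] zero: DF = P = 1199/1250 ≈ 0.959200
step 3 [1.5y] swap r/2=277/14446: DF=(1 − 277/14446·(0.985400+0.959200))/(1+277/14446) = 4723/5000 ≈ 0.944600
step 4 [2y] zero: DF = P = 9079/10000 ≈ 0.907900

1 1/2 4927/5000
2 1 1199/1250
3 3/2 4723/5000
4 2 9079/10000
DF(2y) = 9079/10000 ≈ 0.907900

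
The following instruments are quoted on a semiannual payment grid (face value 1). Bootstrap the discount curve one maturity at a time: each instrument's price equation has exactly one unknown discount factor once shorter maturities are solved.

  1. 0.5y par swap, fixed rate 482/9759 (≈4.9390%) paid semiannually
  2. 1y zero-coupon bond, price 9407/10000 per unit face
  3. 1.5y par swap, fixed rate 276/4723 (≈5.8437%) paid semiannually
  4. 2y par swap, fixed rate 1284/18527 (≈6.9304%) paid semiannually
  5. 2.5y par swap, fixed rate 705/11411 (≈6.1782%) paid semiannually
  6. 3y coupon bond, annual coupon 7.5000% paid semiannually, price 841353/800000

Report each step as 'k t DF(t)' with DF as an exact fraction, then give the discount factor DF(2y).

1 1/2 9759/10000
2 1 9407/10000
3 3/2 2293/2500
4 2 2179/2500
5 5/2 859/1000
6 3 8487/10000
DF(2y) = 2179/2500 ≈ 0.871600

step 1 [0.5y] swap r/2=241/9759: DF=(1 − 241/9759·(0))/(1+241/9759) = 9759/10000 ≈ 0.975900
step 2 [1y] zero: DF = P = 9407/10000 ≈ 0.940700
step 3 [1.5y] swap r/2=138/4723: DF=(1 − 138/4723·(0.975900+0.940700))/(1+138/4723) = 2293/2500 ≈ 0.917200
step 4 [2y] swap r/2=642/18527: DF=(1 − 642/18527·(0.975900+0.940700+0.917200))/(1+642/18527) = 2179/2500 ≈ 0.871600
step 5 [2.5y] swap r/2=705/22822: DF=(1 − 705/22822·(0.975900+0.940700+0.917200+0.871600))/(1+705/22822) = 859/1000 ≈ 0.859000
step 6 [3y] bond c/2=3/80: DF=(841353/800000 − 3/80·(0.975900+0.940700+0.917200+0.871600+0.859000))/(1+3/80) = 8487/10000 ≈ 0.848700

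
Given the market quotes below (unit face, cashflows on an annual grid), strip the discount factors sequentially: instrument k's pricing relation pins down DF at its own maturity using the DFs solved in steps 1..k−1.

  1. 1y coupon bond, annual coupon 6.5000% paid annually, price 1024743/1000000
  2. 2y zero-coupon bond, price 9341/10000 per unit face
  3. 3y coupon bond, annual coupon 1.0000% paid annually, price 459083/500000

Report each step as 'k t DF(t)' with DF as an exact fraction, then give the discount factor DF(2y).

step 1 [1y] bond c/1=13/200: DF=(1024743/1000000 − 13/200·(0))/(1+13/200) = 4811/5000 ≈ 0.962200
step 2 [2y] zero: DF = P = 9341/10000 ≈ 0.934100
step 3 [3y] bond c/1=1/100: DF=(459083/500000 − 1/100·(0.962200+0.934100))/(1+1/100) = 8903/10000 ≈ 0.890300

1 1 4811/5000
2 2 9341/10000
3 3 8903/10000
DF(2y) = 9341/10000 ≈ 0.934100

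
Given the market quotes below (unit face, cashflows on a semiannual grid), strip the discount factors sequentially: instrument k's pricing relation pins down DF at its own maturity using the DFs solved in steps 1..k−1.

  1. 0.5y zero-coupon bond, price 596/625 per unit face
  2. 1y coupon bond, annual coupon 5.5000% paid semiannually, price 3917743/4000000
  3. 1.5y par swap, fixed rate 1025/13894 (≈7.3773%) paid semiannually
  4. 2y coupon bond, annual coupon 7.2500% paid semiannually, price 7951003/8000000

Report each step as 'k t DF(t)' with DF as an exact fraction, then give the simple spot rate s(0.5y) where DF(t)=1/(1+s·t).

step 1 [0.5y] zero: DF = P = 596/625 ≈ 0.953600
step 2 [1y] bond c/2=11/400: DF=(3917743/4000000 − 11/400·(0.953600))/(1+11/400) = 9277/10000 ≈ 0.927700
step 3 [1.5y] swap r/2=1025/27788: DF=(1 − 1025/27788·(0.953600+0.927700))/(1+1025/27788) = 359/400 ≈ 0.897500
step 4 [2y] bond c/2=29/800: DF=(7951003/8000000 − 29/800·(0.953600+0.927700+0.897500))/(1+29/800) = 8619/10000 ≈ 0.861900

1 1/2 596/625
2 1 9277/10000
3 3/2 359/400
4 2 8619/10000
s(0.5y) = (1/(596/625) − 1)/(1/2) = 29/298 ≈ 9.7315%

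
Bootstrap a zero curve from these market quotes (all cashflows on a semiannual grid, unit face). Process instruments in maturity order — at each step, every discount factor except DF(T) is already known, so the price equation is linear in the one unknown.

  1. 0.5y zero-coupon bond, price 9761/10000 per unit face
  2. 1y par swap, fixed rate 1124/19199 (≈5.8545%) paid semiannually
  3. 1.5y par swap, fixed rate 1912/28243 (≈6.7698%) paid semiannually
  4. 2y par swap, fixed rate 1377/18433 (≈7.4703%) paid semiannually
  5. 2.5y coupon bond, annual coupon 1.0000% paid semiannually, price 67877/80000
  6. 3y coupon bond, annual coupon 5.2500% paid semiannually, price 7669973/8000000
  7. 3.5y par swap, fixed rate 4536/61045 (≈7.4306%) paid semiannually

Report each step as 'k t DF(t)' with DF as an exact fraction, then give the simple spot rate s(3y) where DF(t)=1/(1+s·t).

1 1/2 9761/10000
2 1 4719/5000
3 3/2 2261/2500
4 2 8623/10000
5 5/2 8259/10000
6 3 2047/2500
7 7/2 1933/2500
s(3y) = (1/(2047/2500) − 1)/(3) = 151/2047 ≈ 7.3766%

step 1 [0.5y] zero: DF = P = 9761/10000 ≈ 0.976100
step 2 [1y] swap r/2=562/19199: DF=(1 − 562/19199·(0.976100))/(1+562/19199) = 4719/5000 ≈ 0.943800
step 3 [1.5y] swap r/2=956/28243: DF=(1 − 956/28243·(0.976100+0.943800))/(1+956/28243) = 2261/2500 ≈ 0.904400
step 4 [2y] swap r/2=1377/36866: DF=(1 − 1377/36866·(0.976100+0.943800+0.904400))/(1+1377/36866) = 8623/10000 ≈ 0.862300
step 5 [2.5y] bond c/2=1/200: DF=(67877/80000 − 1/200·(0.976100+0.943800+0.904400+0.862300))/(1+1/200) = 8259/10000 ≈ 0.825900
step 6 [3y] bond c/2=21/800: DF=(7669973/8000000 − 21/800·(0.976100+0.943800+0.904400+0.862300+0.825900))/(1+21/800) = 2047/2500 ≈ 0.818800
step 7 [3.5y] swap r/2=2268/61045: DF=(1 − 2268/61045·(0.976100+0.943800+0.904400+0.862300+0.825900+0.818800))/(1+2268/61045) = 1933/2500 ≈ 0.773200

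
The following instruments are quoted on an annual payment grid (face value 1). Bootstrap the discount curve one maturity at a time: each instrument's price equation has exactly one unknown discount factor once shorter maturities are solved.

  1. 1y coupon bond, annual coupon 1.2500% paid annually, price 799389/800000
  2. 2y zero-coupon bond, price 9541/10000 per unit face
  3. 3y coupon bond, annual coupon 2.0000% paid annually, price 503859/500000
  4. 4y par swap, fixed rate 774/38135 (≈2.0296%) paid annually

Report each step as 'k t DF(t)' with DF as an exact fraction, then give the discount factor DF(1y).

1 1 9869/10000
2 2 9541/10000
3 3 9499/10000
4 4 4613/5000
DF(1y) = 9869/10000 ≈ 0.986900

step 1 [1y] bond c/1=1/80: DF=(799389/800000 − 1/80·(0))/(1+1/80) = 9869/10000 ≈ 0.986900
step 2 [2y] zero: DF = P = 9541/10000 ≈ 0.954100
step 3 [3y] bond c/1=1/50: DF=(503859/500000 − 1/50·(0.986900+0.954100))/(1+1/50) = 9499/10000 ≈ 0.949900
step 4 [4y] swap r/1=774/38135: DF=(1 − 774/38135·(0.986900+0.954100+0.949900))/(1+774/38135) = 4613/5000 ≈ 0.922600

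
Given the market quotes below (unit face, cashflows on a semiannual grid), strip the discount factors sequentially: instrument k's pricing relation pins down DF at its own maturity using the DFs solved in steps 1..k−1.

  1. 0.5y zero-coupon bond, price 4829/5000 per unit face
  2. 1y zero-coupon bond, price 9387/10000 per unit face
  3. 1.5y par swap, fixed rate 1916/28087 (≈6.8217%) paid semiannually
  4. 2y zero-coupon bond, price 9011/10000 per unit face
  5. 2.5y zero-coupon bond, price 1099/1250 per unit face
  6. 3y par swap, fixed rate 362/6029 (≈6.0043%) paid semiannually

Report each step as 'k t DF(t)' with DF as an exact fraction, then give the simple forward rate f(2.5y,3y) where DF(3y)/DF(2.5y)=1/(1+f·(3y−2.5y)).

step 1 [0.5y] zero: DF = P = 4829/5000 ≈ 0.965800
step 2 [1y] zero: DF = P = 9387/10000 ≈ 0.938700
step 3 [1.5y] swap r/2=958/28087: DF=(1 − 958/28087·(0.965800+0.938700))/(1+958/28087) = 4521/5000 ≈ 0.904200
step 4 [2y] zero: DF = P = 9011/10000 ≈ 0.901100
step 5 [2.5y] zero: DF = P = 1099/1250 ≈ 0.879200
step 6 [3y] swap r/2=181/6029: DF=(1 − 181/6029·(0.965800+0.938700+0.904200+0.901100+0.879200))/(1+181/6029) = 8371/10000 ≈ 0.837100

1 1/2 4829/5000
2 1 9387/10000
3 3/2 4521/5000
4 2 9011/10000
5 5/2 1099/1250
6 3 8371/10000
f(2.5y,3y) = ((1099/1250)/(8371/10000) − 1)/(1/2) = 842/8371 ≈ 10.0585%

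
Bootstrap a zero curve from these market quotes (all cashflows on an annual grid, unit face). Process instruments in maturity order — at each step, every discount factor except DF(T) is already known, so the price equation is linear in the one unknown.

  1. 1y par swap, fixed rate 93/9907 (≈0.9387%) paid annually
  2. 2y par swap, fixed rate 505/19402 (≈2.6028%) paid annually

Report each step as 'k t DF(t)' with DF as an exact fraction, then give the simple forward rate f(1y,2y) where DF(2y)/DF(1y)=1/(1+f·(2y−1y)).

step 1 [1y] swap r/1=93/9907: DF=(1 − 93/9907·(0))/(1+93/9907) = 9907/10000 ≈ 0.990700
step 2 [2y] swap r/1=505/19402: DF=(1 − 505/19402·(0.990700))/(1+505/19402) = 1899/2000 ≈ 0.949500

1 1 9907/10000
2 2 1899/2000
f(1y,2y) = ((9907/10000)/(1899/2000) − 1)/(1) = 412/9495 ≈ 4.3391%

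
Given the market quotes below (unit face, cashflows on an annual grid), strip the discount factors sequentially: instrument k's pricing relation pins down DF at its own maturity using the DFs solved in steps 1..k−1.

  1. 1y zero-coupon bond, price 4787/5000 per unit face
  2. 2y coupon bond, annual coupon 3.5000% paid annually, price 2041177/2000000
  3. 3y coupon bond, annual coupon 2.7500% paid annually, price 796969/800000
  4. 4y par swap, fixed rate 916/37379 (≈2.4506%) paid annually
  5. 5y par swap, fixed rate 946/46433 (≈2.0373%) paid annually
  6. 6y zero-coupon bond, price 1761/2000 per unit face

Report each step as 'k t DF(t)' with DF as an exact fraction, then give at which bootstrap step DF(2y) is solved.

step 1 [1y] zero: DF = P = 4787/5000 ≈ 0.957400
step 2 [2y] bond c/1=7/200: DF=(2041177/2000000 − 7/200·(0.957400))/(1+7/200) = 9537/10000 ≈ 0.953700
step 3 [3y] bond c/1=11/400: DF=(796969/800000 − 11/400·(0.957400+0.953700))/(1+11/400) = 574/625 ≈ 0.918400
step 4 [4y] swap r/1=916/37379: DF=(1 − 916/37379·(0.957400+0.953700+0.918400))/(1+916/37379) = 2271/2500 ≈ 0.908400
step 5 [5y] swap r/1=946/46433: DF=(1 − 946/46433·(0.957400+0.953700+0.918400+0.908400))/(1+946/46433) = 4527/5000 ≈ 0.905400
step 6 [6y] zero: DF = P = 1761/2000 ≈ 0.880500

1 1 4787/5000
2 2 9537/10000
3 3 574/625
4 4 2271/2500
5 5 4527/5000
6 6 1761/2000
DF(2y) is solved at step 2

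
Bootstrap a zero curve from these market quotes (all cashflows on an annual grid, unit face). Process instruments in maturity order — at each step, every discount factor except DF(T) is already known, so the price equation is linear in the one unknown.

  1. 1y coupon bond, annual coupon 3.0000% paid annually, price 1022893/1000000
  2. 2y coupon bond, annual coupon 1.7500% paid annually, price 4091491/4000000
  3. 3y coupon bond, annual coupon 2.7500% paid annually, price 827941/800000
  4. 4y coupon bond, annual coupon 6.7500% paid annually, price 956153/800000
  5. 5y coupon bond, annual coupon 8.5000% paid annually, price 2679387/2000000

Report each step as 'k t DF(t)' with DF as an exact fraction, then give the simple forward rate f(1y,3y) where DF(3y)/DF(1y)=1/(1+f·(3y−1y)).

step 1 [1y] bond c/1=3/100: DF=(1022893/1000000 − 3/100·(0))/(1+3/100) = 9931/10000 ≈ 0.993100
step 2 [2y] bond c/1=7/400: DF=(4091491/4000000 − 7/400·(0.993100))/(1+7/400) = 4941/5000 ≈ 0.988200
step 3 [3y] bond c/1=11/400: DF=(827941/800000 − 11/400·(0.993100+0.988200))/(1+11/400) = 4771/5000 ≈ 0.954200
step 4 [4y] bond c/1=27/400: DF=(956153/800000 − 27/400·(0.993100+0.988200+0.954200))/(1+27/400) = 467/500 ≈ 0.934000
step 5 [5y] bond c/1=17/200: DF=(2679387/2000000 − 17/200·(0.993100+0.988200+0.954200+0.934000))/(1+17/200) = 2329/2500 ≈ 0.931600

1 1 9931/10000
2 2 4941/5000
3 3 4771/5000
4 4 467/500
5 5 2329/2500
f(1y,3y) = ((9931/10000)/(4771/5000) − 1)/(2) = 389/19084 ≈ 2.0384%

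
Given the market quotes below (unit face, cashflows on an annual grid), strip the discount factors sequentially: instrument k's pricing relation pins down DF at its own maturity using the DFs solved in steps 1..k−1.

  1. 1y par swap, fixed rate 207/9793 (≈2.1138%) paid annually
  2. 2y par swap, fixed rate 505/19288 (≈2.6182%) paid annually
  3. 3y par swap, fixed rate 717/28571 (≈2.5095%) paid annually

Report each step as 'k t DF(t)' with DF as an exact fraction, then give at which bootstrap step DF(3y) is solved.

1 1 9793/10000
2 2 1899/2000
3 3 9283/10000
DF(3y) is solved at step 3

step 1 [1y] swap r/1=207/9793: DF=(1 − 207/9793·(0))/(1+207/9793) = 9793/10000 ≈ 0.979300
step 2 [2y] swap r/1=505/19288: DF=(1 − 505/19288·(0.979300))/(1+505/19288) = 1899/2000 ≈ 0.949500
step 3 [3y] swap r/1=717/28571: DF=(1 − 717/28571·(0.979300+0.949500))/(1+717/28571) = 9283/10000 ≈ 0.928300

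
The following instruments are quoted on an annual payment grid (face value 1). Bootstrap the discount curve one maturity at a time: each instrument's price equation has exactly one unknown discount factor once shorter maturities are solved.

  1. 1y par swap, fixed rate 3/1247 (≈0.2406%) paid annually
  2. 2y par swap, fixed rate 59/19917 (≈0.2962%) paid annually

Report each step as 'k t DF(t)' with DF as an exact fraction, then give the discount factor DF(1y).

1 1 1247/1250
2 2 9941/10000
DF(1y) = 1247/1250 ≈ 0.997600

step 1 [1y] swap r/1=3/1247: DF=(1 − 3/1247·(0))/(1+3/1247) = 1247/1250 ≈ 0.997600
step 2 [2y] swap r/1=59/19917: DF=(1 − 59/19917·(0.997600))/(1+59/19917) = 9941/10000 ≈ 0.994100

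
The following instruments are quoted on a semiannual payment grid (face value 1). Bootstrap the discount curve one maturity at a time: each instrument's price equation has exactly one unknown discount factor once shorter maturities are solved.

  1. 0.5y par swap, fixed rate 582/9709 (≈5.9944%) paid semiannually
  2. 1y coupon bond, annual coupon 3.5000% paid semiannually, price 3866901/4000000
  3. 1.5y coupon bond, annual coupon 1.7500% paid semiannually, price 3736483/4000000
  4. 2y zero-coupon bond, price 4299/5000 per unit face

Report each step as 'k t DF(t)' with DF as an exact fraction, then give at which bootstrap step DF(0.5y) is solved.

1 1/2 9709/10000
2 1 4667/5000
3 3/2 1819/2000
4 2 4299/5000
DF(0.5y) is solved at step 1

step 1 [0.5y] swap r/2=291/9709: DF=(1 − 291/9709·(0))/(1+291/9709) = 9709/10000 ≈ 0.970900
step 2 [1y] bond c/2=7/400: DF=(3866901/4000000 − 7/400·(0.970900))/(1+7/400) = 4667/5000 ≈ 0.933400
step 3 [1.5y] bond c/2=7/800: DF=(3736483/4000000 − 7/800·(0.970900+0.933400))/(1+7/800) = 1819/2000 ≈ 0.909500
step 4 [2y] zero: DF = P = 4299/5000 ≈ 0.859800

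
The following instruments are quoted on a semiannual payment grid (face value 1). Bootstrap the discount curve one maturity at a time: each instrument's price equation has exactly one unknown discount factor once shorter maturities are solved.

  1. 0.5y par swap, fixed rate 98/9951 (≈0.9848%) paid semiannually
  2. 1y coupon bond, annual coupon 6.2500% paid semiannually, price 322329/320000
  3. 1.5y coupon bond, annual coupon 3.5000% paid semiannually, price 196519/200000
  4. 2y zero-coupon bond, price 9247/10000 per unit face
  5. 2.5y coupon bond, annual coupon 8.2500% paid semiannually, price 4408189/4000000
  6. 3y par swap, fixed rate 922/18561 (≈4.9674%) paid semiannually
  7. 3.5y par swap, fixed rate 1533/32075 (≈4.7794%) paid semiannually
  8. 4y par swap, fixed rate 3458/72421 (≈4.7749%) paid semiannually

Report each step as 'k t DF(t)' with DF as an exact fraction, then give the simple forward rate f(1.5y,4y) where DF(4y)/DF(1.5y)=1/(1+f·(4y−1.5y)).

step 1 [0.5y] swap r/2=49/9951: DF=(1 − 49/9951·(0))/(1+49/9951) = 9951/10000 ≈ 0.995100
step 2 [1y] bond c/2=1/32: DF=(322329/320000 − 1/32·(0.995100))/(1+1/32) = 4733/5000 ≈ 0.946600
step 3 [1.5y] bond c/2=7/400: DF=(196519/200000 − 7/400·(0.995100+0.946600))/(1+7/400) = 9323/10000 ≈ 0.932300
step 4 [2y] zero: DF = P = 9247/10000 ≈ 0.924700
step 5 [2.5y] bond c/2=33/800: DF=(4408189/4000000 − 33/800·(0.995100+0.946600+0.932300+0.924700))/(1+33/800) = 9079/10000 ≈ 0.907900
step 6 [3y] swap r/2=461/18561: DF=(1 − 461/18561·(0.995100+0.946600+0.932300+0.924700+0.907900))/(1+461/18561) = 8617/10000 ≈ 0.861700
step 7 [3.5y] swap r/2=1533/64150: DF=(1 − 1533/64150·(0.995100+0.946600+0.932300+0.924700+0.907900+0.861700))/(1+1533/64150) = 8467/10000 ≈ 0.846700
step 8 [4y] swap r/2=1729/72421: DF=(1 − 1729/72421·(0.995100+0.946600+0.932300+0.924700+0.907900+0.861700+0.846700))/(1+1729/72421) = 8271/10000 ≈ 0.827100

1 1/2 9951/10000
2 1 4733/5000
3 3/2 9323/10000
4 2 9247/10000
5 5/2 9079/10000
6 3 8617/10000
7 7/2 8467/10000
8 4 8271/10000
f(1.5y,4y) = ((9323/10000)/(8271/10000) − 1)/(5/2) = 2104/41355 ≈ 5.0877%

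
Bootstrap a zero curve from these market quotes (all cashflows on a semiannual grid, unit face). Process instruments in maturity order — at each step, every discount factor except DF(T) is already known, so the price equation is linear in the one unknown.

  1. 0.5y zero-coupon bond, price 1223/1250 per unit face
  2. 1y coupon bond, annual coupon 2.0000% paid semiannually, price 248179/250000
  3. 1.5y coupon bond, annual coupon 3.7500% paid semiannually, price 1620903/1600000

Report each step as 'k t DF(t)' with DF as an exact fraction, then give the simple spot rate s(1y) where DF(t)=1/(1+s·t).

step 1 [0.5y] zero: DF = P = 1223/1250 ≈ 0.978400
step 2 [1y] bond c/2=1/100: DF=(248179/250000 − 1/100·(0.978400))/(1+1/100) = 2433/2500 ≈ 0.973200
step 3 [1.5y] bond c/2=3/160: DF=(1620903/1600000 − 3/160·(0.978400+0.973200))/(1+3/160) = 1917/2000 ≈ 0.958500

1 1/2 1223/1250
2 1 2433/2500
3 3/2 1917/2000
s(1y) = (1/(2433/2500) − 1)/(1) = 67/2433 ≈ 2.7538%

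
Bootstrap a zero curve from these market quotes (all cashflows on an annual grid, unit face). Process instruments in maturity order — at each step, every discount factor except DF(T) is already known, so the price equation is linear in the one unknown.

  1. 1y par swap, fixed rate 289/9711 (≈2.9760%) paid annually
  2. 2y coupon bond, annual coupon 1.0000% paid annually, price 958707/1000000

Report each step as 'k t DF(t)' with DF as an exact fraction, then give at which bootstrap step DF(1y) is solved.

step 1 [1y] swap r/1=289/9711: DF=(1 − 289/9711·(0))/(1+289/9711) = 9711/10000 ≈ 0.971100
step 2 [2y] bond c/1=1/100: DF=(958707/1000000 − 1/100·(0.971100))/(1+1/100) = 2349/2500 ≈ 0.939600

1 1 9711/10000
2 2 2349/2500
DF(1y) is solved at step 1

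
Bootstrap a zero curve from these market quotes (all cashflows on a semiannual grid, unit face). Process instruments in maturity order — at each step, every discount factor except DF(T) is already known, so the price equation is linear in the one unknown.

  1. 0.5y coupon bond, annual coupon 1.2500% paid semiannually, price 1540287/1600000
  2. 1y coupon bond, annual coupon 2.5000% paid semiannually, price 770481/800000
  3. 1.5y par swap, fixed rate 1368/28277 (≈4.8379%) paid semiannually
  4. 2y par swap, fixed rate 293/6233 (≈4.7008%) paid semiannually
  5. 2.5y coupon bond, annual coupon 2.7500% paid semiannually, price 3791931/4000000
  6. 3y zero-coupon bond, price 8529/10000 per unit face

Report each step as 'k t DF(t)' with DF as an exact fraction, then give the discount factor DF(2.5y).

1 1/2 9567/10000
2 1 4697/5000
3 3/2 2329/2500
4 2 9121/10000
5 5/2 2211/2500
6 3 8529/10000
DF(2.5y) = 2211/2500 ≈ 0.884400

step 1 [0.5y] bond c/2=1/160: DF=(1540287/1600000 − 1/160·(0))/(1+1/160) = 9567/10000 ≈ 0.956700
step 2 [1y] bond c/2=1/80: DF=(770481/800000 − 1/80·(0.956700))/(1+1/80) = 4697/5000 ≈ 0.939400
step 3 [1.5y] swap r/2=684/28277: DF=(1 − 684/28277·(0.956700+0.939400))/(1+684/28277) = 2329/2500 ≈ 0.931600
step 4 [2y] swap r/2=293/12466: DF=(1 − 293/12466·(0.956700+0.939400+0.931600))/(1+293/12466) = 9121/10000 ≈ 0.912100
step 5 [2.5y] bond c/2=11/800: DF=(3791931/4000000 − 11/800·(0.956700+0.939400+0.931600+0.912100))/(1+11/800) = 2211/2500 ≈ 0.884400
step 6 [3y] zero: DF = P = 8529/10000 ≈ 0.852900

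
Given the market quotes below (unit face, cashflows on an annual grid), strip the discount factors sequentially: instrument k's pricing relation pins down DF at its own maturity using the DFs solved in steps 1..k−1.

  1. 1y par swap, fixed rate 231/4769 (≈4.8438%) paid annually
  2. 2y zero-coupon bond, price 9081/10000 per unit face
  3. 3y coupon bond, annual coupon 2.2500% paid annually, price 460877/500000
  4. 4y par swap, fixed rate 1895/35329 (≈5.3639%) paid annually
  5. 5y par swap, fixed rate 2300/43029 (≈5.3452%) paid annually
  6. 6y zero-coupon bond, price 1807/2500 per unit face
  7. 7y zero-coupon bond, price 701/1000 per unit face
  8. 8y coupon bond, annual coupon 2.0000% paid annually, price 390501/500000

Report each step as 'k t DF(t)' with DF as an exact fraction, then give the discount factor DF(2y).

step 1 [1y] swap r/1=231/4769: DF=(1 − 231/4769·(0))/(1+231/4769) = 4769/5000 ≈ 0.953800
step 2 [2y] zero: DF = P = 9081/10000 ≈ 0.908100
step 3 [3y] bond c/1=9/400: DF=(460877/500000 − 9/400·(0.953800+0.908100))/(1+9/400) = 1721/2000 ≈ 0.860500
step 4 [4y] swap r/1=1895/35329: DF=(1 − 1895/35329·(0.953800+0.908100+0.860500))/(1+1895/35329) = 1621/2000 ≈ 0.810500
step 5 [5y] swap r/1=2300/43029: DF=(1 − 2300/43029·(0.953800+0.908100+0.860500+0.810500))/(1+2300/43029) = 77/100 ≈ 0.770000
step 6 [6y] zero: DF = P = 1807/2500 ≈ 0.722800
step 7 [7y] zero: DF = P = 701/1000 ≈ 0.701000
step 8 [8y] bond c/1=1/50: DF=(390501/500000 − 1/50·(0.953800+0.908100+0.860500+0.810500+0.770000+0.722800+0.701000))/(1+1/50) = 3267/5000 ≈ 0.653400

1 1 4769/5000
2 2 9081/10000
3 3 1721/2000
4 4 1621/2000
5 5 77/100
6 6 1807/2500
7 7 701/1000
8 8 3267/5000
DF(2y) = 9081/10000 ≈ 0.908100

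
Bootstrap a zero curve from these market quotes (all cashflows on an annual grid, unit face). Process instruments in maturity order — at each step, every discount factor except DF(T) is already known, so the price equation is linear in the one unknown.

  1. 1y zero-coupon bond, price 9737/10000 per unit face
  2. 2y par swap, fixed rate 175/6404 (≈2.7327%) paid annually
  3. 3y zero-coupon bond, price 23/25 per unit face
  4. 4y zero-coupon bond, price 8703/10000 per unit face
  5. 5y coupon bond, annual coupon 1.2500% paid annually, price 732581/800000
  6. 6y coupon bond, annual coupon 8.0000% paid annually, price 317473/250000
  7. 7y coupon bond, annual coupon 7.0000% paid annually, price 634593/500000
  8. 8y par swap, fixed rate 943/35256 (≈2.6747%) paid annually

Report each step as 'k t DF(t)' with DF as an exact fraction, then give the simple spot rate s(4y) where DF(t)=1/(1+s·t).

step 1 [1y] zero: DF = P = 9737/10000 ≈ 0.973700
step 2 [2y] swap r/1=175/6404: DF=(1 − 175/6404·(0.973700))/(1+175/6404) = 379/400 ≈ 0.947500
step 3 [3y] zero: DF = P = 23/25 ≈ 0.920000
step 4 [4y] zero: DF = P = 8703/10000 ≈ 0.870300
step 5 [5y] bond c/1=1/80: DF=(732581/800000 − 1/80·(0.973700+0.947500+0.920000+0.870300))/(1+1/80) = 4293/5000 ≈ 0.858600
step 6 [6y] bond c/1=2/25: DF=(317473/250000 − 2/25·(0.973700+0.947500+0.920000+0.870300+0.858600))/(1+2/25) = 8373/10000 ≈ 0.837300
step 7 [7y] bond c/1=7/100: DF=(634593/500000 − 7/100·(0.973700+0.947500+0.920000+0.870300+0.858600+0.837300))/(1+7/100) = 2081/2500 ≈ 0.832400
step 8 [8y] swap r/1=943/35256: DF=(1 − 943/35256·(0.973700+0.947500+0.920000+0.870300+0.858600+0.837300+0.832400))/(1+943/35256) = 4057/5000 ≈ 0.811400

1 1 9737/10000
2 2 379/400
3 3 23/25
4 4 8703/10000
5 5 4293/5000
6 6 8373/10000
7 7 2081/2500
8 8 4057/5000
s(4y) = (1/(8703/10000) − 1)/(4) = 1297/34812 ≈ 3.7257%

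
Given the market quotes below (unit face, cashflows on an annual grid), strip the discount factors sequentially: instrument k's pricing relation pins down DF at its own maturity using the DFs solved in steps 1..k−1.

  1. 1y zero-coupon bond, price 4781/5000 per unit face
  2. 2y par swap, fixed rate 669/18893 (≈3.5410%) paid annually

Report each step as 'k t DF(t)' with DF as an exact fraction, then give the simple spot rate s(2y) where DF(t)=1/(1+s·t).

1 1 4781/5000
2 2 9331/10000
s(2y) = (1/(9331/10000) − 1)/(2) = 669/18662 ≈ 3.5848%

step 1 [1y] zero: DF = P = 4781/5000 ≈ 0.956200
step 2 [2y] swap r/1=669/18893: DF=(1 − 669/18893·(0.956200))/(1+669/18893) = 9331/10000 ≈ 0.933100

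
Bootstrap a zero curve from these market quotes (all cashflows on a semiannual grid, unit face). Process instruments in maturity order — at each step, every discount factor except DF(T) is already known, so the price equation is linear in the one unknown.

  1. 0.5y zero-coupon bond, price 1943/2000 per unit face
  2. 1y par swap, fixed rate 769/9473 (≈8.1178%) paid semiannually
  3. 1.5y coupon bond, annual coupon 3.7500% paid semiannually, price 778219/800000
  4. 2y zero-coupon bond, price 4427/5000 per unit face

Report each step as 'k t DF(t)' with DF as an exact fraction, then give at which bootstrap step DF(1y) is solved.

1 1/2 1943/2000
2 1 9231/10000
3 3/2 23/25
4 2 4427/5000
DF(1y) is solved at step 2

step 1 [0.5y] zero: DF = P = 1943/2000 ≈ 0.971500
step 2 [1y] swap r/2=769/18946: DF=(1 − 769/18946·(0.971500))/(1+769/18946) = 9231/10000 ≈ 0.923100
step 3 [1.5y] bond c/2=3/160: DF=(778219/800000 − 3/160·(0.971500+0.923100))/(1+3/160) = 23/25 ≈ 0.920000
step 4 [2y] zero: DF = P = 4427/5000 ≈ 0.885400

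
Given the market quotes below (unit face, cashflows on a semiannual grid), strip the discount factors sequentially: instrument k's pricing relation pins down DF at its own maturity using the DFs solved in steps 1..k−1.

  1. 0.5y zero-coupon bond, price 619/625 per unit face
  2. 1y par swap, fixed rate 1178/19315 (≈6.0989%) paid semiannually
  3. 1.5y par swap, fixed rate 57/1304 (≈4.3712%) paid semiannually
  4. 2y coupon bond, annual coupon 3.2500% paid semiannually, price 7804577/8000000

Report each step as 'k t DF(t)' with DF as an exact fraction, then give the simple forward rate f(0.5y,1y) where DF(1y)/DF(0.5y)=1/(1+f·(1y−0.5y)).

1 1/2 619/625
2 1 9411/10000
3 3/2 9373/10000
4 2 9141/10000
f(0.5y,1y) = ((619/625)/(9411/10000) − 1)/(1/2) = 986/9411 ≈ 10.4771%

step 1 [0.5y] zero: DF = P = 619/625 ≈ 0.990400
step 2 [1y] swap r/2=589/19315: DF=(1 − 589/19315·(0.990400))/(1+589/19315) = 9411/10000 ≈ 0.941100
step 3 [1.5y] swap r/2=57/2608: DF=(1 − 57/2608·(0.990400+0.941100))/(1+57/2608) = 9373/10000 ≈ 0.937300
step 4 [2y] bond c/2=13/800: DF=(7804577/8000000 − 13/800·(0.990400+0.941100+0.937300))/(1+13/800) = 9141/10000 ≈ 0.914100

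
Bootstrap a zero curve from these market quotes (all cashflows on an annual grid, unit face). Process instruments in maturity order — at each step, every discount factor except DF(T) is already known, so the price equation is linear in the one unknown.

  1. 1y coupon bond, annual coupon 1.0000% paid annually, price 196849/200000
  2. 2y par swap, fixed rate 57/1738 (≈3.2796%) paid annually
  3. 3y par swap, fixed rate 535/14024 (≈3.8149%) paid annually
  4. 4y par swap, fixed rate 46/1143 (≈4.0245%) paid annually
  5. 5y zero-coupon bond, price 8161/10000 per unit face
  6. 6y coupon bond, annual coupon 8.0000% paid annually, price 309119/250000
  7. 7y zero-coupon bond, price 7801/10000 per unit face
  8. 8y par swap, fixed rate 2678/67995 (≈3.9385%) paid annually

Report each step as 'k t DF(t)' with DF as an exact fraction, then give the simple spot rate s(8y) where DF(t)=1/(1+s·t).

1 1 1949/2000
2 2 9373/10000
3 3 893/1000
4 4 533/625
5 5 8161/10000
6 6 1627/2000
7 7 7801/10000
8 8 3661/5000
s(8y) = (1/(3661/5000) − 1)/(8) = 1339/29288 ≈ 4.5718%

step 1 [1y] bond c/1=1/100: DF=(196849/200000 − 1/100·(0))/(1+1/100) = 1949/2000 ≈ 0.974500
step 2 [2y] swap r/1=57/1738: DF=(1 − 57/1738·(0.974500))/(1+57/1738) = 9373/10000 ≈ 0.937300
step 3 [3y] swap r/1=535/14024: DF=(1 − 535/14024·(0.974500+0.937300))/(1+535/14024) = 893/1000 ≈ 0.893000
step 4 [4y] swap r/1=46/1143: DF=(1 − 46/1143·(0.974500+0.937300+0.893000))/(1+46/1143) = 533/625 ≈ 0.852800
step 5 [5y] zero: DF = P = 8161/10000 ≈ 0.816100
step 6 [6y] bond c/1=2/25: DF=(309119/250000 − 2/25·(0.974500+0.937300+0.893000+0.852800+0.816100))/(1+2/25) = 1627/2000 ≈ 0.813500
step 7 [7y] zero: DF = P = 7801/10000 ≈ 0.780100
step 8 [8y] swap r/1=2678/67995: DF=(1 − 2678/67995·(0.974500+0.937300+0.893000+0.852800+0.816100+0.813500+0.780100))/(1+2678/67995) = 3661/5000 ≈ 0.732200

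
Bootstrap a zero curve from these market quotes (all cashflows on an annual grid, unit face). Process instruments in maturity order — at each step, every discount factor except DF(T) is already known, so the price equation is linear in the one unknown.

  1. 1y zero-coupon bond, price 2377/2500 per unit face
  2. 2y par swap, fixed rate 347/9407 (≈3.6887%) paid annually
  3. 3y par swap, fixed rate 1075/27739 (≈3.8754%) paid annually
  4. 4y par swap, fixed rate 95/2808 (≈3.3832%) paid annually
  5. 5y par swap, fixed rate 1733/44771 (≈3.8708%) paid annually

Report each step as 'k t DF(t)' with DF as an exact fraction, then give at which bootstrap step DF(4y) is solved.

step 1 [1y] zero: DF = P = 2377/2500 ≈ 0.950800
step 2 [2y] swap r/1=347/9407: DF=(1 − 347/9407·(0.950800))/(1+347/9407) = 4653/5000 ≈ 0.930600
step 3 [3y] swap r/1=1075/27739: DF=(1 − 1075/27739·(0.950800+0.930600))/(1+1075/27739) = 357/400 ≈ 0.892500
step 4 [4y] swap r/1=95/2808: DF=(1 − 95/2808·(0.950800+0.930600+0.892500))/(1+95/2808) = 1753/2000 ≈ 0.876500
step 5 [5y] swap r/1=1733/44771: DF=(1 − 1733/44771·(0.950800+0.930600+0.892500+0.876500))/(1+1733/44771) = 8267/10000 ≈ 0.826700

1 1 2377/2500
2 2 4653/5000
3 3 357/400
4 4 1753/2000
5 5 8267/10000
DF(4y) is solved at step 4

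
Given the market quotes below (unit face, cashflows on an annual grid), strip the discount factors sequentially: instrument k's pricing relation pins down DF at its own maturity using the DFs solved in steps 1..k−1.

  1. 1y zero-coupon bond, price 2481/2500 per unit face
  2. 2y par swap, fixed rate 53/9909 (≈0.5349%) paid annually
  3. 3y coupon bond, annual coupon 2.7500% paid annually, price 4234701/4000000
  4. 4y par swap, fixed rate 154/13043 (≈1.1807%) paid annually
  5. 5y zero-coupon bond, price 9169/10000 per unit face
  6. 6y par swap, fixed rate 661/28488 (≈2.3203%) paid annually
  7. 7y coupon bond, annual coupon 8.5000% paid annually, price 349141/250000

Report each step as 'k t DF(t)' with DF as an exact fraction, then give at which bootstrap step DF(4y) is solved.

1 1 2481/2500
2 2 4947/5000
3 3 9773/10000
4 4 4769/5000
5 5 9169/10000
6 6 4339/5000
7 7 1051/1250
DF(4y) is solved at step 4

step 1 [1y] zero: DF = P = 2481/2500 ≈ 0.992400
step 2 [2y] swap r/1=53/9909: DF=(1 − 53/9909·(0.992400))/(1+53/9909) = 4947/5000 ≈ 0.989400
step 3 [3y] bond c/1=11/400: DF=(4234701/4000000 − 11/400·(0.992400+0.989400))/(1+11/400) = 9773/10000 ≈ 0.977300
step 4 [4y] swap r/1=154/13043: DF=(1 − 154/13043·(0.992400+0.989400+0.977300))/(1+154/13043) = 4769/5000 ≈ 0.953800
step 5 [5y] zero: DF = P = 9169/10000 ≈ 0.916900
step 6 [6y] swap r/1=661/28488: DF=(1 − 661/28488·(0.992400+0.989400+0.977300+0.953800+0.916900))/(1+661/28488) = 4339/5000 ≈ 0.867800
step 7 [7y] bond c/1=17/200: DF=(349141/250000 − 17/200·(0.992400+0.989400+0.977300+0.953800+0.916900+0.867800))/(1+17/200) = 1051/1250 ≈ 0.840800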